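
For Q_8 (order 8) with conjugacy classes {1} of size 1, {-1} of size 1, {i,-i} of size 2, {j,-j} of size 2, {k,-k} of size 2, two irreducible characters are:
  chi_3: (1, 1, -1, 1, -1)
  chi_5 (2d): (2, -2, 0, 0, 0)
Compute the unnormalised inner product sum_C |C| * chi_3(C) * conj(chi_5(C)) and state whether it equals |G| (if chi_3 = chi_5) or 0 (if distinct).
Sum = 0; so <chi_3, chi_5> = 0 (distinct irreducibles are orthogonal).

Proof sketch: Compute term by term over conjugacy classes (|C| * chi_3(C) * conj(chi_5(C))):
  1*(1)*conj(2) + 1*(1)*conj(-2) + 2*(-1)*conj(0) + 2*(1)*conj(0) + 2*(-1)*conj(0)
  = (2) + (-2) + (0) + (0) + (0)
  = 0.
Dividing by |G| = 8 gives 0/8 = 0, matching the row-orthogonality relation <chi_3, chi_5> = [chi_3 = chi_5].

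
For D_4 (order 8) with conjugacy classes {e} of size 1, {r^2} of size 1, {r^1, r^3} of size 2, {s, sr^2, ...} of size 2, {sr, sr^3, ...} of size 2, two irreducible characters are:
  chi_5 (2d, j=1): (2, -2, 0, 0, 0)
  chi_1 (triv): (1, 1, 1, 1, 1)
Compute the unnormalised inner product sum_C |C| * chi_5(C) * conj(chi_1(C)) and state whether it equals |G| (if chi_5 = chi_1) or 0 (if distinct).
Sum = 0; so <chi_5, chi_1> = 0 (distinct irreducibles are orthogonal).

Reasoning: Compute term by term over conjugacy classes (|C| * chi_5(C) * conj(chi_1(C))):
  1*(2)*conj(1) + 1*(-2)*conj(1) + 2*(0)*conj(1) + 2*(0)*conj(1) + 2*(0)*conj(1)
  = (2) + (-2) + (0) + (0) + (0)
  = 0.
Dividing by |G| = 8 gives 0/8 = 0, matching the row-orthogonality relation <chi_5, chi_1> = [chi_5 = chi_1].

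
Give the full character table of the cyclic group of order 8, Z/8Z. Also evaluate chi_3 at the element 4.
Character table of Z/8Z (irreps indexed chi_0,...,chi_7 with chi_k(m) = zeta_8^(k*m), zeta_8 = exp(2*pi*i/8)):
  irrep \ class  {0} (size 1)  {1} (size 1)    {2} (size 1)  {3} (size 1)    {4} (size 1)  {5} (size 1)    {6} (size 1)  {7} (size 1)  
  chi_0          1             1               1             1               1             1               1             1             
  chi_1          1             exp(I*pi/4)     I             exp(3*I*pi/4)   -1            exp(-3*I*pi/4)  -I            exp(-I*pi/4)  
  chi_2          1             I               -1            -I              1             I               -1            -I            
  chi_3          1             exp(3*I*pi/4)   -I            exp(I*pi/4)     -1            exp(-I*pi/4)    I             exp(-3*I*pi/4)
  chi_4          1             -1              1             -1              1             -1              1             -1            
  chi_5          1             exp(-3*I*pi/4)  I             exp(-I*pi/4)    -1            exp(I*pi/4)     -I            exp(3*I*pi/4) 
  chi_6          1             -I              -1            I               1             -I              -1            I             
  chi_7          1             exp(-I*pi/4)    -I            exp(-3*I*pi/4)  -1            exp(3*I*pi/4)   I             exp(I*pi/4)   

Spot check: chi_3(4) = zeta_8^(3*4) = zeta_8^12 = -1.

Explanation: Z/8Z is abelian, so all 8 irreducible complex representations are 1-dimensional. They are given by chi_k(m) = zeta_8^(k*m) for k = 0,...,7. Row orthogonality: sum_m chi_k(m) conj(chi_l(m)) = 8 * [k = l].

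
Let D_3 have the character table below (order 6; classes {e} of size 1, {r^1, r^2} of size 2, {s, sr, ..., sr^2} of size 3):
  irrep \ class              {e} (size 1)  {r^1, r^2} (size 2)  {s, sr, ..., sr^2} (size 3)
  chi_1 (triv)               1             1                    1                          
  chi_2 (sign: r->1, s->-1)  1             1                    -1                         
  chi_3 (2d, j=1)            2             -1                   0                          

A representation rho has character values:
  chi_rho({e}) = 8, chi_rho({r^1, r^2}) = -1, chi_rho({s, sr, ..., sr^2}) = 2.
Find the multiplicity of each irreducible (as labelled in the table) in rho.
Multiplicities: chi_1: 2, chi_2: 0, chi_3: 3.

Use <chi_rho, chi> = (1/|G|) sum_C |C| * chi_rho(C) * conj(chi(C)) with |G| = 6 for each irreducible chi in the table:
  <chi_rho, chi_1> = (1/6)[1*(8)*conj(1) + 2*(-1)*conj(1) + 3*(2)*conj(1)]
      = (1/6)[(8) + (-2) + (6)] = 12/6 = 2
  <chi_rho, chi_2> = (1/6)[1*(8)*conj(1) + 2*(-1)*conj(1) + 3*(2)*conj(-1)]
      = (1/6)[(8) + (-2) + (-6)] = 0/6 = 0
  <chi_rho, chi_3> = (1/6)[1*(8)*conj(2) + 2*(-1)*conj(-1) + 3*(2)*conj(0)]
      = (1/6)[(16) + (2) + (0)] = 18/6 = 3
Dimension check: dim(rho) = sum (mult * dim) = 2*1 + 0*1 + 3*2 = 8 = chi_rho(e) = 8.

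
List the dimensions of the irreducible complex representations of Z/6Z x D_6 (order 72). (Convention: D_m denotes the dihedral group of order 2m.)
Dimensions: 1, 1, 1, 1, 1, 1, 1, 1, 1, 1, 1, 1, 1, 1, 1, 1, 1, 1, 1, 1, 1, 1, 1, 1, 2, 2, 2, 2, 2, 2, 2, 2, 2, 2, 2, 2

Solution. There are 36 irreducibles (= number of conjugacy classes). Their dimensions d_i satisfy sum d_i^2 = |G| = 72: 1 + 1 + 1 + 1 + 1 + 1 + 1 + 1 + 1 + 1 + 1 + 1 + 1 + 1 + 1 + 1 + 1 + 1 + 1 + 1 + 1 + 1 + 1 + 1 + 4 + 4 + 4 + 4 + 4 + 4 + 4 + 4 + 4 + 4 + 4 + 4 = 72. (For the product with Z/6Z: each of the 6 1-dim characters of Z/6Z tensors with each irrep of D_6, giving 6 copies of each D_6-dimension.)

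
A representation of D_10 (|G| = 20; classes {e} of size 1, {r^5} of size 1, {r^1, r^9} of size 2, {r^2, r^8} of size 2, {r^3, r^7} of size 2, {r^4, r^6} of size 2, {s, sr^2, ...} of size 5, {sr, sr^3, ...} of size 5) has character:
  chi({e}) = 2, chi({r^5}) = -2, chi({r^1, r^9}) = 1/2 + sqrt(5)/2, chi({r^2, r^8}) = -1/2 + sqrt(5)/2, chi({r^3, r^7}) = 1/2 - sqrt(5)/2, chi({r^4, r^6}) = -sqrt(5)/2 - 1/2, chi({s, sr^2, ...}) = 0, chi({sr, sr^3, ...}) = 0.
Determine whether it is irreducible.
Irreducible: <chi, chi> = 1.

Argument: <chi, chi> = (1/|G|) sum_C |C| * |chi(C)|^2 = (1/20)[1*|2|^2 + 1*|-2|^2 + 2*|1/2 + sqrt(5)/2|^2 + 2*|-1/2 + sqrt(5)/2|^2 + 2*|1/2 - sqrt(5)/2|^2 + 2*|-sqrt(5)/2 - 1/2|^2 + 5*|0|^2 + 5*|0|^2]
  = (1/20)[(4) + (4) + (sqrt(5) + 3) + (3 - sqrt(5)) + (3 - sqrt(5)) + (sqrt(5) + 3) + (0) + (0)] = 20/20 = 1.
A character is irreducible iff <chi, chi> = 1, so this representation is irreducible.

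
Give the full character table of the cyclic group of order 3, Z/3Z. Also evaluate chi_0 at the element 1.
Character table of Z/3Z (irreps indexed chi_0,...,chi_2 with chi_k(m) = zeta_3^(k*m), zeta_3 = exp(2*pi*i/3)):
  irrep \ class  {0} (size 1)  {1} (size 1)    {2} (size 1)  
  chi_0          1             1               1             
  chi_1          1             exp(2*I*pi/3)   exp(-2*I*pi/3)
  chi_2          1             exp(-2*I*pi/3)  exp(2*I*pi/3) 

Spot check: chi_0(1) = zeta_3^(0*1) = zeta_3^0 = 1.

Details: Z/3Z is abelian, so all 3 irreducible complex representations are 1-dimensional. They are given by chi_k(m) = zeta_3^(k*m) for k = 0,...,2. Row orthogonality: sum_m chi_k(m) conj(chi_l(m)) = 3 * [k = l].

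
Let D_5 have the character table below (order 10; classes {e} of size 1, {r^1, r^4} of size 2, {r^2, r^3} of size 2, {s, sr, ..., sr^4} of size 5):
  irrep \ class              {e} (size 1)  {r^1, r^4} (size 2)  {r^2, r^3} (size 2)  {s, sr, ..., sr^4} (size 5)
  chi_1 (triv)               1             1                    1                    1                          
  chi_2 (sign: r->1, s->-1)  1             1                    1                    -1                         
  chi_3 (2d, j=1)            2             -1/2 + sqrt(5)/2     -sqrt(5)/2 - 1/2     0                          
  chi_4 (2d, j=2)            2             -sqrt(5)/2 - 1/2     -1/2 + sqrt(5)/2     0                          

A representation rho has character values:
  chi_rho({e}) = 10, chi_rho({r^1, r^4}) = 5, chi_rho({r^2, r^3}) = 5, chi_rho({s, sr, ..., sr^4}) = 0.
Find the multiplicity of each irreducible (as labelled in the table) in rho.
Multiplicities: chi_1: 3, chi_2: 3, chi_3: 1, chi_4: 1.

Argument: Use <chi_rho, chi> = (1/|G|) sum_C |C| * chi_rho(C) * conj(chi(C)) with |G| = 10 for each irreducible chi in the table:
  <chi_rho, chi_1> = (1/10)[1*(10)*conj(1) + 2*(5)*conj(1) + 2*(5)*conj(1) + 5*(0)*conj(1)]
      = (1/10)[(10) + (10) + (10) + (0)] = 30/10 = 3
  <chi_rho, chi_2> = (1/10)[1*(10)*conj(1) + 2*(5)*conj(1) + 2*(5)*conj(1) + 5*(0)*conj(-1)]
      = (1/10)[(10) + (10) + (10) + (0)] = 30/10 = 3
  <chi_rho, chi_3> = (1/10)[1*(10)*conj(2) + 2*(5)*conj(-1/2 + sqrt(5)/2) + 2*(5)*conj(-sqrt(5)/2 - 1/2) + 5*(0)*conj(0)]
      = (1/10)[(20) + (-5 + 5*sqrt(5)) + (-5*sqrt(5) - 5) + (0)] = 10/10 = 1
  <chi_rho, chi_4> = (1/10)[1*(10)*conj(2) + 2*(5)*conj(-sqrt(5)/2 - 1/2) + 2*(5)*conj(-1/2 + sqrt(5)/2) + 5*(0)*conj(0)]
      = (1/10)[(20) + (-5*sqrt(5) - 5) + (-5 + 5*sqrt(5)) + (0)] = 10/10 = 1
Dimension check: dim(rho) = sum (mult * dim) = 3*1 + 3*1 + 1*2 + 1*2 = 10 = chi_rho(e) = 10.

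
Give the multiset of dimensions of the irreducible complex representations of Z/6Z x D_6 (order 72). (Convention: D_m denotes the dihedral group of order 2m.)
Dimensions: 1, 1, 1, 1, 1, 1, 1, 1, 1, 1, 1, 1, 1, 1, 1, 1, 1, 1, 1, 1, 1, 1, 1, 1, 2, 2, 2, 2, 2, 2, 2, 2, 2, 2, 2, 2

There are 36 irreducibles (= number of conjugacy classes). Their dimensions d_i satisfy sum d_i^2 = |G| = 72: 1 + 1 + 1 + 1 + 1 + 1 + 1 + 1 + 1 + 1 + 1 + 1 + 1 + 1 + 1 + 1 + 1 + 1 + 1 + 1 + 1 + 1 + 1 + 1 + 4 + 4 + 4 + 4 + 4 + 4 + 4 + 4 + 4 + 4 + 4 + 4 = 72. (For the product with Z/6Z: each of the 6 1-dim characters of Z/6Z tensors with each irrep of D_6, giving 6 copies of each D_6-dimension.)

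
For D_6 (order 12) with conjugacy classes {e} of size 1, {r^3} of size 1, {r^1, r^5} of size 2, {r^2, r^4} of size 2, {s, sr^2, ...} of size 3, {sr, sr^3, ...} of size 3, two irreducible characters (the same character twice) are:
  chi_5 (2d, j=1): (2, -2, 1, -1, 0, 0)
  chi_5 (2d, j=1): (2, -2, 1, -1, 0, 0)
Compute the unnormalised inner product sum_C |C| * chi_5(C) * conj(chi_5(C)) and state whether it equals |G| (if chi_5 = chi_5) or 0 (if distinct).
Sum = 12 = |G| = 12; so <chi_5, chi_5> = 1 (norm-1 confirms irreducibility).

Proof sketch: Compute term by term over conjugacy classes (|C| * chi_5(C) * conj(chi_5(C))):
  1*(2)*conj(2) + 1*(-2)*conj(-2) + 2*(1)*conj(1) + 2*(-1)*conj(-1) + 3*(0)*conj(0) + 3*(0)*conj(0)
  = (4) + (4) + (2) + (2) + (0) + (0)
  = 12.
Dividing by |G| = 12 gives 12/12 = 1, matching the row-orthogonality relation <chi_5, chi_5> = [chi_5 = chi_5].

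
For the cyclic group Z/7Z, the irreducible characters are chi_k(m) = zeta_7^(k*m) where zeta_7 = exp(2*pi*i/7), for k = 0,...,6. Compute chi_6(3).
chi_6(3) = zeta_7^18 = exp(-6*I*pi/7)

Why: chi_6(3) = zeta_7^(6*3) = zeta_7^18. Since zeta_7^7 = 1, this equals zeta_7^4 = exp(2*pi*i*4/7) = exp(-6*I*pi/7).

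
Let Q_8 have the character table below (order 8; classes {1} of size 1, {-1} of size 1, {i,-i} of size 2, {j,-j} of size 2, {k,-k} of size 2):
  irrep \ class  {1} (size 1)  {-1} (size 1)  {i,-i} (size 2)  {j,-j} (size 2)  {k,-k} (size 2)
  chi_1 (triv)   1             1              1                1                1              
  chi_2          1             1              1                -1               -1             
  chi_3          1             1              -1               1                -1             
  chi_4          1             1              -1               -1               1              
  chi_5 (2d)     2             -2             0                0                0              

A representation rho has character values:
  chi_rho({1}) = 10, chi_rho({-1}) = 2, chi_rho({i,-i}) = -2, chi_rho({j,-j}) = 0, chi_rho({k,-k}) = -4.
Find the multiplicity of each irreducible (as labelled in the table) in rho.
Multiplicities: chi_1: 0, chi_2: 2, chi_3: 3, chi_4: 1, chi_5: 2.

Proof sketch: Use <chi_rho, chi> = (1/|G|) sum_C |C| * chi_rho(C) * conj(chi(C)) with |G| = 8 for each irreducible chi in the table:
  <chi_rho, chi_1> = (1/8)[1*(10)*conj(1) + 1*(2)*conj(1) + 2*(-2)*conj(1) + 2*(0)*conj(1) + 2*(-4)*conj(1)]
      = (1/8)[(10) + (2) + (-4) + (0) + (-8)] = 0/8 = 0
  <chi_rho, chi_2> = (1/8)[1*(10)*conj(1) + 1*(2)*conj(1) + 2*(-2)*conj(1) + 2*(0)*conj(-1) + 2*(-4)*conj(-1)]
      = (1/8)[(10) + (2) + (-4) + (0) + (8)] = 16/8 = 2
  <chi_rho, chi_3> = (1/8)[1*(10)*conj(1) + 1*(2)*conj(1) + 2*(-2)*conj(-1) + 2*(0)*conj(1) + 2*(-4)*conj(-1)]
      = (1/8)[(10) + (2) + (4) + (0) + (8)] = 24/8 = 3
  <chi_rho, chi_4> = (1/8)[1*(10)*conj(1) + 1*(2)*conj(1) + 2*(-2)*conj(-1) + 2*(0)*conj(-1) + 2*(-4)*conj(1)]
      = (1/8)[(10) + (2) + (4) + (0) + (-8)] = 8/8 = 1
  <chi_rho, chi_5> = (1/8)[1*(10)*conj(2) + 1*(2)*conj(-2) + 2*(-2)*conj(0) + 2*(0)*conj(0) + 2*(-4)*conj(0)]
      = (1/8)[(20) + (-4) + (0) + (0) + (0)] = 16/8 = 2
Dimension check: dim(rho) = sum (mult * dim) = 0*1 + 2*1 + 3*1 + 1*1 + 2*2 = 10 = chi_rho(e) = 10.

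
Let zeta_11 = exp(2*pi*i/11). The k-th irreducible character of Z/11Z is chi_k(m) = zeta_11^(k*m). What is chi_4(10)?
chi_4(10) = zeta_11^40 = exp(-8*I*pi/11)

chi_4(10) = zeta_11^(4*10) = zeta_11^40. Since zeta_11^11 = 1, this equals zeta_11^7 = exp(2*pi*i*7/11) = exp(-8*I*pi/11).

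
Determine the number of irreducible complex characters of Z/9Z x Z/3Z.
27

Explanation: The number of irreducible complex representations of a finite group equals its number of conjugacy classes. Z/9Z x Z/3Z is abelian of order 27, so every element is its own conjugacy class: 27 classes, so Z/9Z x Z/3Z (order 27) has exactly 27 irreducible complex representations.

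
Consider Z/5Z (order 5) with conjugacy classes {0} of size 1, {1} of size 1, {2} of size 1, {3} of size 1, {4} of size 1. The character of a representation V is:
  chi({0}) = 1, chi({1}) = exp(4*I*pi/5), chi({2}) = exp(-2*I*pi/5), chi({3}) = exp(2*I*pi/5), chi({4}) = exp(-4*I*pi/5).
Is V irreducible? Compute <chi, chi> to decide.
Irreducible: <chi, chi> = 1.

Explanation: <chi, chi> = (1/|G|) sum_C |C| * |chi(C)|^2 = (1/5)[1*|1|^2 + 1*|exp(4*I*pi/5)|^2 + 1*|exp(-2*I*pi/5)|^2 + 1*|exp(2*I*pi/5)|^2 + 1*|exp(-4*I*pi/5)|^2]
  = (1/5)[(1) + (1) + (1) + (1) + (1)] = 5/5 = 1.
(Exp terms are combined using exp(i*s)*conj(exp(i*t)) = exp(i*(s-t)), and sums of them are collapsed using the identity that for every m > 1 the m distinct m-th roots of unity sum to 0, e.g. 1 + exp(2*I*pi/3) + exp(-2*I*pi/3) = 0.)
A character is irreducible iff <chi, chi> = 1, so this representation is irreducible.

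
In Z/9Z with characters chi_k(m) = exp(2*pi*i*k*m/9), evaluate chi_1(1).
chi_1(1) = zeta_9^1 = exp(2*I*pi/9)

chi_1(1) = zeta_9^(1*1) = zeta_9^1. Since zeta_9^9 = 1, this equals zeta_9^1 = exp(2*pi*i*1/9) = exp(2*I*pi/9).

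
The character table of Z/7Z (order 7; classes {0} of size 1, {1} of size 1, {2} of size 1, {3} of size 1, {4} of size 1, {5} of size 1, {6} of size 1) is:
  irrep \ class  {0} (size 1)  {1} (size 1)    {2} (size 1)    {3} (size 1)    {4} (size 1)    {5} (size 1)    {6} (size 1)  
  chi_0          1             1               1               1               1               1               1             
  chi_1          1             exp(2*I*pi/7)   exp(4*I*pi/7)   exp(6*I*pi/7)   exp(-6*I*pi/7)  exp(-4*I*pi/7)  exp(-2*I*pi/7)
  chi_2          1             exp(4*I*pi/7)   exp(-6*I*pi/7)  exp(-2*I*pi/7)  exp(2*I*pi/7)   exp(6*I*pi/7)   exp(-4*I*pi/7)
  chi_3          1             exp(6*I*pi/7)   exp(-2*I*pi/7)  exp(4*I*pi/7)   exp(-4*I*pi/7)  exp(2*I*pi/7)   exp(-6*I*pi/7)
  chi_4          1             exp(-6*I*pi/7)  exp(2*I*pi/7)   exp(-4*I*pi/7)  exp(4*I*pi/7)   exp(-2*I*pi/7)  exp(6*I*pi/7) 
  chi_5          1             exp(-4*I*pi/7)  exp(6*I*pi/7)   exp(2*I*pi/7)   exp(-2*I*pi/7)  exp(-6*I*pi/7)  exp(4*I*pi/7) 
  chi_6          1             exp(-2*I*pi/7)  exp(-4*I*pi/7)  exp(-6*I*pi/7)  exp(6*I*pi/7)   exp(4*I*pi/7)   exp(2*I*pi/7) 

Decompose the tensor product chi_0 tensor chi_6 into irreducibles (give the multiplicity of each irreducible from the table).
chi_0 tensor chi_6 = chi_6 (all other irreducibles have multiplicity 0).

Justification: The character of a tensor product is the pointwise product (chi_0 * chi_6)(C) = chi_0(C) * chi_6(C):
  {0}: (1)*(1), {1}: (1)*(exp(-2*I*pi/7)), {2}: (1)*(exp(-4*I*pi/7)), {3}: (1)*(exp(-6*I*pi/7)), {4}: (1)*(exp(6*I*pi/7)), {5}: (1)*(exp(4*I*pi/7)), {6}: (1)*(exp(2*I*pi/7))
so (chi_0 * chi_6) takes values
  {0} -> 1, {1} -> exp(-2*I*pi/7), {2} -> exp(-4*I*pi/7), {3} -> exp(-6*I*pi/7), {4} -> exp(6*I*pi/7), {5} -> exp(4*I*pi/7), {6} -> exp(2*I*pi/7).
Now take the inner product of this character with each irreducible chi from the table, <chi_0*chi_6, chi> = (1/7) sum_C |C| (chi_0*chi_6)(C) conj(chi(C)):
  <chi_0*chi_6, chi_0> = (1/7)[1*(1)*conj(1) + 1*(exp(-2*I*pi/7))*conj(1) + 1*(exp(-4*I*pi/7))*conj(1) + 1*(exp(-6*I*pi/7))*conj(1) + 1*(exp(6*I*pi/7))*conj(1) + 1*(exp(4*I*pi/7))*conj(1) + 1*(exp(2*I*pi/7))*conj(1)]
      = (1/7)[(1) + (exp(-2*I*pi/7)) + (exp(-4*I*pi/7)) + (exp(-6*I*pi/7)) + (exp(6*I*pi/7)) + (exp(4*I*pi/7)) + (exp(2*I*pi/7))] = 0/7 = 0
  <chi_0*chi_6, chi_1> = (1/7)[1*(1)*conj(1) + 1*(exp(-2*I*pi/7))*conj(exp(2*I*pi/7)) + 1*(exp(-4*I*pi/7))*conj(exp(4*I*pi/7)) + 1*(exp(-6*I*pi/7))*conj(exp(6*I*pi/7)) + 1*(exp(6*I*pi/7))*conj(exp(-6*I*pi/7)) + 1*(exp(4*I*pi/7))*conj(exp(-4*I*pi/7)) + 1*(exp(2*I*pi/7))*conj(exp(-2*I*pi/7))]
      = (1/7)[(1) + (exp(-4*I*pi/7)) + (exp(6*I*pi/7)) + (exp(2*I*pi/7)) + (exp(-2*I*pi/7)) + (exp(-6*I*pi/7)) + (exp(4*I*pi/7))] = 0/7 = 0
  <chi_0*chi_6, chi_2> = (1/7)[1*(1)*conj(1) + 1*(exp(-2*I*pi/7))*conj(exp(4*I*pi/7)) + 1*(exp(-4*I*pi/7))*conj(exp(-6*I*pi/7)) + 1*(exp(-6*I*pi/7))*conj(exp(-2*I*pi/7)) + 1*(exp(6*I*pi/7))*conj(exp(2*I*pi/7)) + 1*(exp(4*I*pi/7))*conj(exp(6*I*pi/7)) + 1*(exp(2*I*pi/7))*conj(exp(-4*I*pi/7))]
      = (1/7)[(1) + (exp(-6*I*pi/7)) + (exp(2*I*pi/7)) + (exp(-4*I*pi/7)) + (exp(4*I*pi/7)) + (exp(-2*I*pi/7)) + (exp(6*I*pi/7))] = 0/7 = 0
  <chi_0*chi_6, chi_3> = (1/7)[1*(1)*conj(1) + 1*(exp(-2*I*pi/7))*conj(exp(6*I*pi/7)) + 1*(exp(-4*I*pi/7))*conj(exp(-2*I*pi/7)) + 1*(exp(-6*I*pi/7))*conj(exp(4*I*pi/7)) + 1*(exp(6*I*pi/7))*conj(exp(-4*I*pi/7)) + 1*(exp(4*I*pi/7))*conj(exp(2*I*pi/7)) + 1*(exp(2*I*pi/7))*conj(exp(-6*I*pi/7))]
      = (1/7)[(1) + (exp(6*I*pi/7)) + (exp(-2*I*pi/7)) + (exp(4*I*pi/7)) + (exp(-4*I*pi/7)) + (exp(2*I*pi/7)) + (exp(-6*I*pi/7))] = 0/7 = 0
  <chi_0*chi_6, chi_4> = (1/7)[1*(1)*conj(1) + 1*(exp(-2*I*pi/7))*conj(exp(-6*I*pi/7)) + 1*(exp(-4*I*pi/7))*conj(exp(2*I*pi/7)) + 1*(exp(-6*I*pi/7))*conj(exp(-4*I*pi/7)) + 1*(exp(6*I*pi/7))*conj(exp(4*I*pi/7)) + 1*(exp(4*I*pi/7))*conj(exp(-2*I*pi/7)) + 1*(exp(2*I*pi/7))*conj(exp(6*I*pi/7))]
      = (1/7)[(1) + (exp(4*I*pi/7)) + (exp(-6*I*pi/7)) + (exp(-2*I*pi/7)) + (exp(2*I*pi/7)) + (exp(6*I*pi/7)) + (exp(-4*I*pi/7))] = 0/7 = 0
  <chi_0*chi_6, chi_5> = (1/7)[1*(1)*conj(1) + 1*(exp(-2*I*pi/7))*conj(exp(-4*I*pi/7)) + 1*(exp(-4*I*pi/7))*conj(exp(6*I*pi/7)) + 1*(exp(-6*I*pi/7))*conj(exp(2*I*pi/7)) + 1*(exp(6*I*pi/7))*conj(exp(-2*I*pi/7)) + 1*(exp(4*I*pi/7))*conj(exp(-6*I*pi/7)) + 1*(exp(2*I*pi/7))*conj(exp(4*I*pi/7))]
      = (1/7)[(1) + (exp(2*I*pi/7)) + (exp(4*I*pi/7)) + (exp(6*I*pi/7)) + (exp(-6*I*pi/7)) + (exp(-4*I*pi/7)) + (exp(-2*I*pi/7))] = 0/7 = 0
  <chi_0*chi_6, chi_6> = (1/7)[1*(1)*conj(1) + 1*(exp(-2*I*pi/7))*conj(exp(-2*I*pi/7)) + 1*(exp(-4*I*pi/7))*conj(exp(-4*I*pi/7)) + 1*(exp(-6*I*pi/7))*conj(exp(-6*I*pi/7)) + 1*(exp(6*I*pi/7))*conj(exp(6*I*pi/7)) + 1*(exp(4*I*pi/7))*conj(exp(4*I*pi/7)) + 1*(exp(2*I*pi/7))*conj(exp(2*I*pi/7))]
      = (1/7)[(1) + (1) + (1) + (1) + (1) + (1) + (1)] = 7/7 = 1
(Exp terms are combined using exp(i*s)*conj(exp(i*t)) = exp(i*(s-t)), and sums of them are collapsed using the identity that for every m > 1 the m distinct m-th roots of unity sum to 0, e.g. 1 + exp(2*I*pi/3) + exp(-2*I*pi/3) = 0.)
Hence the multiplicities are chi_6: 1. Dimension check: dim(chi_0)*dim(chi_6) = 1*1 = 1 and sum (mult * dim) = 1*1 = 1.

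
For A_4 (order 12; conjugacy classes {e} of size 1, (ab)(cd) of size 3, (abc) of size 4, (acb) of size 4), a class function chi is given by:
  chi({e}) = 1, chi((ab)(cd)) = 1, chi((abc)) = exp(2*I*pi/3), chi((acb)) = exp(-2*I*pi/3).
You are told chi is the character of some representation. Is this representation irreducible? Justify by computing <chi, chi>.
Irreducible: <chi, chi> = 1.

Justification: <chi, chi> = (1/|G|) sum_C |C| * |chi(C)|^2 = (1/12)[1*|1|^2 + 3*|1|^2 + 4*|exp(2*I*pi/3)|^2 + 4*|exp(-2*I*pi/3)|^2]
  = (1/12)[(1) + (3) + (4) + (4)] = 12/12 = 1.
(Exp terms are combined using exp(i*s)*conj(exp(i*t)) = exp(i*(s-t)), and sums of them are collapsed using the identity that for every m > 1 the m distinct m-th roots of unity sum to 0, e.g. 1 + exp(2*I*pi/3) + exp(-2*I*pi/3) = 0.)
A character is irreducible iff <chi, chi> = 1, so this representation is irreducible.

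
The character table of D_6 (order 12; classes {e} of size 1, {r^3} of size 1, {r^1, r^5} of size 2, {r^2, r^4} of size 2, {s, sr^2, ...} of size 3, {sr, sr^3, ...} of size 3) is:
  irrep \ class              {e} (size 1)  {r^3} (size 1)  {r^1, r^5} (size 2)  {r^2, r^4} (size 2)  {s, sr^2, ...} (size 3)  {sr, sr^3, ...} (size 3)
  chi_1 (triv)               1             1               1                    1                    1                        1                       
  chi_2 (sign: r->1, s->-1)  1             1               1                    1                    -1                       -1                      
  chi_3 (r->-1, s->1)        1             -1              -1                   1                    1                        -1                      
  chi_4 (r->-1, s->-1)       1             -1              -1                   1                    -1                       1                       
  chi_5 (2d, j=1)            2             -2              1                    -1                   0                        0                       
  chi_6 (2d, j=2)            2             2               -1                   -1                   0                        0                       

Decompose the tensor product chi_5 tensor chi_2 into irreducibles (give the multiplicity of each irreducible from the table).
chi_5 tensor chi_2 = chi_5 (all other irreducibles have multiplicity 0).

Justification: The character of a tensor product is the pointwise product (chi_5 * chi_2)(C) = chi_5(C) * chi_2(C):
  {e}: (2)*(1), {r^3}: (-2)*(1), {r^1, r^5}: (1)*(1), {r^2, r^4}: (-1)*(1), {s, sr^2, ...}: (0)*(-1), {sr, sr^3, ...}: (0)*(-1)
so (chi_5 * chi_2) takes values
  {e} -> 2, {r^3} -> -2, {r^1, r^5} -> 1, {r^2, r^4} -> -1, {s, sr^2, ...} -> 0, {sr, sr^3, ...} -> 0.
Now take the inner product of this character with each irreducible chi from the table, <chi_5*chi_2, chi> = (1/12) sum_C |C| (chi_5*chi_2)(C) conj(chi(C)):
  <chi_5*chi_2, chi_1> = (1/12)[1*(2)*conj(1) + 1*(-2)*conj(1) + 2*(1)*conj(1) + 2*(-1)*conj(1) + 3*(0)*conj(1) + 3*(0)*conj(1)]
      = (1/12)[(2) + (-2) + (2) + (-2) + (0) + (0)] = 0/12 = 0
  <chi_5*chi_2, chi_2> = (1/12)[1*(2)*conj(1) + 1*(-2)*conj(1) + 2*(1)*conj(1) + 2*(-1)*conj(1) + 3*(0)*conj(-1) + 3*(0)*conj(-1)]
      = (1/12)[(2) + (-2) + (2) + (-2) + (0) + (0)] = 0/12 = 0
  <chi_5*chi_2, chi_3> = (1/12)[1*(2)*conj(1) + 1*(-2)*conj(-1) + 2*(1)*conj(-1) + 2*(-1)*conj(1) + 3*(0)*conj(1) + 3*(0)*conj(-1)]
      = (1/12)[(2) + (2) + (-2) + (-2) + (0) + (0)] = 0/12 = 0
  <chi_5*chi_2, chi_4> = (1/12)[1*(2)*conj(1) + 1*(-2)*conj(-1) + 2*(1)*conj(-1) + 2*(-1)*conj(1) + 3*(0)*conj(-1) + 3*(0)*conj(1)]
      = (1/12)[(2) + (2) + (-2) + (-2) + (0) + (0)] = 0/12 = 0
  <chi_5*chi_2, chi_5> = (1/12)[1*(2)*conj(2) + 1*(-2)*conj(-2) + 2*(1)*conj(1) + 2*(-1)*conj(-1) + 3*(0)*conj(0) + 3*(0)*conj(0)]
      = (1/12)[(4) + (4) + (2) + (2) + (0) + (0)] = 12/12 = 1
  <chi_5*chi_2, chi_6> = (1/12)[1*(2)*conj(2) + 1*(-2)*conj(2) + 2*(1)*conj(-1) + 2*(-1)*conj(-1) + 3*(0)*conj(0) + 3*(0)*conj(0)]
      = (1/12)[(4) + (-4) + (-2) + (2) + (0) + (0)] = 0/12 = 0
Hence the multiplicities are chi_5: 1. Dimension check: dim(chi_5)*dim(chi_2) = 2*1 = 2 and sum (mult * dim) = 1*2 = 2.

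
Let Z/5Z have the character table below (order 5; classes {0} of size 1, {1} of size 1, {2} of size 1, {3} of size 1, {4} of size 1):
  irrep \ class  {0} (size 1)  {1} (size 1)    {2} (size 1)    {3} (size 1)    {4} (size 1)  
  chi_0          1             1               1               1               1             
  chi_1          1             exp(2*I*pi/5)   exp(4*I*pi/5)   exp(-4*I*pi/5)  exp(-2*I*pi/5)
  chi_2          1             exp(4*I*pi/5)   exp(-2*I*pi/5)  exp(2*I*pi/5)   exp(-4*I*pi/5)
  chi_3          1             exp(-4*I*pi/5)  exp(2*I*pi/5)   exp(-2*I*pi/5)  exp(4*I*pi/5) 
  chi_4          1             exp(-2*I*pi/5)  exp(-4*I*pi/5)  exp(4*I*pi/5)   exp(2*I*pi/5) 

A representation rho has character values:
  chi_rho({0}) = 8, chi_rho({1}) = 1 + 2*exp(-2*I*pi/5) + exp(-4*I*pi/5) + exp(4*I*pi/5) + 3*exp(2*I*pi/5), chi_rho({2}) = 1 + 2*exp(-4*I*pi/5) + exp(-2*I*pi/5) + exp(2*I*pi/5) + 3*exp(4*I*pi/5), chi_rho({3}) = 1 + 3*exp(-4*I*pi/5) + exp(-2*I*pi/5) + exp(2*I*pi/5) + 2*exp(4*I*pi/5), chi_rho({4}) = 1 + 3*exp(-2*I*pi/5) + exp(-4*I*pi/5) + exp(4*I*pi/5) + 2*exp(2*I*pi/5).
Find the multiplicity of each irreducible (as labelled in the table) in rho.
Multiplicities: chi_0: 1, chi_1: 3, chi_2: 1, chi_3: 1, chi_4: 2.

Explanation: Use <chi_rho, chi> = (1/|G|) sum_C |C| * chi_rho(C) * conj(chi(C)) with |G| = 5 for each irreducible chi in the table:
  <chi_rho, chi_0> = (1/5)[1*(8)*conj(1) + 1*(1 + 2*exp(-2*I*pi/5) + exp(-4*I*pi/5) + exp(4*I*pi/5) + 3*exp(2*I*pi/5))*conj(1) + 1*(1 + 2*exp(-4*I*pi/5) + exp(-2*I*pi/5) + exp(2*I*pi/5) + 3*exp(4*I*pi/5))*conj(1) + 1*(1 + 3*exp(-4*I*pi/5) + exp(-2*I*pi/5) + exp(2*I*pi/5) + 2*exp(4*I*pi/5))*conj(1) + 1*(1 + 3*exp(-2*I*pi/5) + exp(-4*I*pi/5) + exp(4*I*pi/5) + 2*exp(2*I*pi/5))*conj(1)]
      = (1/5)[(8) + (1 + 2*exp(-2*I*pi/5) + exp(-4*I*pi/5) + exp(4*I*pi/5) + 3*exp(2*I*pi/5)) + (1 + 2*exp(-4*I*pi/5) + exp(-2*I*pi/5) + exp(2*I*pi/5) + 3*exp(4*I*pi/5)) + (1 + 3*exp(-4*I*pi/5) + exp(-2*I*pi/5) + exp(2*I*pi/5) + 2*exp(4*I*pi/5)) + (1 + 3*exp(-2*I*pi/5) + exp(-4*I*pi/5) + exp(4*I*pi/5) + 2*exp(2*I*pi/5))] = 5/5 = 1
  <chi_rho, chi_1> = (1/5)[1*(8)*conj(1) + 1*(1 + 2*exp(-2*I*pi/5) + exp(-4*I*pi/5) + exp(4*I*pi/5) + 3*exp(2*I*pi/5))*conj(exp(2*I*pi/5)) + 1*(1 + 2*exp(-4*I*pi/5) + exp(-2*I*pi/5) + exp(2*I*pi/5) + 3*exp(4*I*pi/5))*conj(exp(4*I*pi/5)) + 1*(1 + 3*exp(-4*I*pi/5) + exp(-2*I*pi/5) + exp(2*I*pi/5) + 2*exp(4*I*pi/5))*conj(exp(-4*I*pi/5)) + 1*(1 + 3*exp(-2*I*pi/5) + exp(-4*I*pi/5) + exp(4*I*pi/5) + 2*exp(2*I*pi/5))*conj(exp(-2*I*pi/5))]
      = (1/5)[(8) + (3 + 2*exp(-4*I*pi/5) + exp(-2*I*pi/5) + exp(4*I*pi/5) + exp(2*I*pi/5)) + (3 + exp(-2*I*pi/5) + exp(-4*I*pi/5) + exp(4*I*pi/5) + 2*exp(2*I*pi/5)) + (3 + 2*exp(-2*I*pi/5) + exp(-4*I*pi/5) + exp(4*I*pi/5) + exp(2*I*pi/5)) + (3 + exp(-2*I*pi/5) + exp(-4*I*pi/5) + exp(2*I*pi/5) + 2*exp(4*I*pi/5))] = 15/5 = 3
  <chi_rho, chi_2> = (1/5)[1*(8)*conj(1) + 1*(1 + 2*exp(-2*I*pi/5) + exp(-4*I*pi/5) + exp(4*I*pi/5) + 3*exp(2*I*pi/5))*conj(exp(4*I*pi/5)) + 1*(1 + 2*exp(-4*I*pi/5) + exp(-2*I*pi/5) + exp(2*I*pi/5) + 3*exp(4*I*pi/5))*conj(exp(-2*I*pi/5)) + 1*(1 + 3*exp(-4*I*pi/5) + exp(-2*I*pi/5) + exp(2*I*pi/5) + 2*exp(4*I*pi/5))*conj(exp(2*I*pi/5)) + 1*(1 + 3*exp(-2*I*pi/5) + exp(-4*I*pi/5) + exp(4*I*pi/5) + 2*exp(2*I*pi/5))*conj(exp(-4*I*pi/5))]
      = (1/5)[(8) + (1 + 3*exp(-2*I*pi/5) + exp(-4*I*pi/5) + exp(2*I*pi/5) + 2*exp(4*I*pi/5)) + (1 + 2*exp(-2*I*pi/5) + 3*exp(-4*I*pi/5) + exp(4*I*pi/5) + exp(2*I*pi/5)) + (1 + exp(-2*I*pi/5) + exp(-4*I*pi/5) + 3*exp(4*I*pi/5) + 2*exp(2*I*pi/5)) + (1 + 2*exp(-4*I*pi/5) + exp(-2*I*pi/5) + exp(4*I*pi/5) + 3*exp(2*I*pi/5))] = 5/5 = 1
  <chi_rho, chi_3> = (1/5)[1*(8)*conj(1) + 1*(1 + 2*exp(-2*I*pi/5) + exp(-4*I*pi/5) + exp(4*I*pi/5) + 3*exp(2*I*pi/5))*conj(exp(-4*I*pi/5)) + 1*(1 + 2*exp(-4*I*pi/5) + exp(-2*I*pi/5) + exp(2*I*pi/5) + 3*exp(4*I*pi/5))*conj(exp(2*I*pi/5)) + 1*(1 + 3*exp(-4*I*pi/5) + exp(-2*I*pi/5) + exp(2*I*pi/5) + 2*exp(4*I*pi/5))*conj(exp(-2*I*pi/5)) + 1*(1 + 3*exp(-2*I*pi/5) + exp(-4*I*pi/5) + exp(4*I*pi/5) + 2*exp(2*I*pi/5))*conj(exp(4*I*pi/5))]
      = (1/5)[(8) + (1 + 3*exp(-4*I*pi/5) + exp(-2*I*pi/5) + exp(4*I*pi/5) + 2*exp(2*I*pi/5)) + (1 + exp(-2*I*pi/5) + exp(-4*I*pi/5) + 2*exp(4*I*pi/5) + 3*exp(2*I*pi/5)) + (1 + 3*exp(-2*I*pi/5) + 2*exp(-4*I*pi/5) + exp(4*I*pi/5) + exp(2*I*pi/5)) + (1 + 2*exp(-2*I*pi/5) + exp(-4*I*pi/5) + exp(2*I*pi/5) + 3*exp(4*I*pi/5))] = 5/5 = 1
  <chi_rho, chi_4> = (1/5)[1*(8)*conj(1) + 1*(1 + 2*exp(-2*I*pi/5) + exp(-4*I*pi/5) + exp(4*I*pi/5) + 3*exp(2*I*pi/5))*conj(exp(-2*I*pi/5)) + 1*(1 + 2*exp(-4*I*pi/5) + exp(-2*I*pi/5) + exp(2*I*pi/5) + 3*exp(4*I*pi/5))*conj(exp(-4*I*pi/5)) + 1*(1 + 3*exp(-4*I*pi/5) + exp(-2*I*pi/5) + exp(2*I*pi/5) + 2*exp(4*I*pi/5))*conj(exp(4*I*pi/5)) + 1*(1 + 3*exp(-2*I*pi/5) + exp(-4*I*pi/5) + exp(4*I*pi/5) + 2*exp(2*I*pi/5))*conj(exp(2*I*pi/5))]
      = (1/5)[(8) + (2 + exp(-2*I*pi/5) + exp(-4*I*pi/5) + exp(2*I*pi/5) + 3*exp(4*I*pi/5)) + (2 + 3*exp(-2*I*pi/5) + exp(-4*I*pi/5) + exp(4*I*pi/5) + exp(2*I*pi/5)) + (2 + exp(-2*I*pi/5) + exp(-4*I*pi/5) + exp(4*I*pi/5) + 3*exp(2*I*pi/5)) + (2 + 3*exp(-4*I*pi/5) + exp(-2*I*pi/5) + exp(4*I*pi/5) + exp(2*I*pi/5))] = 10/5 = 2
(Exp terms are combined using exp(i*s)*conj(exp(i*t)) = exp(i*(s-t)), and sums of them are collapsed using the identity that for every m > 1 the m distinct m-th roots of unity sum to 0, e.g. 1 + exp(2*I*pi/3) + exp(-2*I*pi/3) = 0.)
Dimension check: dim(rho) = sum (mult * dim) = 1*1 + 3*1 + 1*1 + 1*1 + 2*1 = 8 = chi_rho(e) = 8.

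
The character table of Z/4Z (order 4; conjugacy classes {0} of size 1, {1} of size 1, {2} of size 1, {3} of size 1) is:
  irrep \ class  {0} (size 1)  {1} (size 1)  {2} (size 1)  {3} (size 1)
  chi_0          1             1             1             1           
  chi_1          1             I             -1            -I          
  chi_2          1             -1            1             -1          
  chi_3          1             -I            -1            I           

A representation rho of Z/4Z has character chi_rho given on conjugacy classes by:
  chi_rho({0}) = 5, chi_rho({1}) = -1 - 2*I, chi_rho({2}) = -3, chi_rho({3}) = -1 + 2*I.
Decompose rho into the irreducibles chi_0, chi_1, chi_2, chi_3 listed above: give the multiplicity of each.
Multiplicities: chi_0: 0, chi_1: 1, chi_2: 1, chi_3: 3.

Reasoning: Use <chi_rho, chi> = (1/|G|) sum_C |C| * chi_rho(C) * conj(chi(C)) with |G| = 4 for each irreducible chi in the table:
  <chi_rho, chi_0> = (1/4)[1*(5)*conj(1) + 1*(-1 - 2*I)*conj(1) + 1*(-3)*conj(1) + 1*(-1 + 2*I)*conj(1)]
      = (1/4)[(5) + (-1 - 2*I) + (-3) + (-1 + 2*I)] = 0/4 = 0
  <chi_rho, chi_1> = (1/4)[1*(5)*conj(1) + 1*(-1 - 2*I)*conj(I) + 1*(-3)*conj(-1) + 1*(-1 + 2*I)*conj(-I)]
      = (1/4)[(5) + (-2 + I) + (3) + (-2 - I)] = 4/4 = 1
  <chi_rho, chi_2> = (1/4)[1*(5)*conj(1) + 1*(-1 - 2*I)*conj(-1) + 1*(-3)*conj(1) + 1*(-1 + 2*I)*conj(-1)]
      = (1/4)[(5) + (1 + 2*I) + (-3) + (1 - 2*I)] = 4/4 = 1
  <chi_rho, chi_3> = (1/4)[1*(5)*conj(1) + 1*(-1 - 2*I)*conj(-I) + 1*(-3)*conj(-1) + 1*(-1 + 2*I)*conj(I)]
      = (1/4)[(5) + (2 - I) + (3) + (2 + I)] = 12/4 = 3
(Exp terms are combined using exp(i*s)*conj(exp(i*t)) = exp(i*(s-t)), and sums of them are collapsed using the identity that for every m > 1 the m distinct m-th roots of unity sum to 0, e.g. 1 + exp(2*I*pi/3) + exp(-2*I*pi/3) = 0.)
Dimension check: dim(rho) = sum (mult * dim) = 0*1 + 1*1 + 1*1 + 3*1 = 5 = chi_rho(e) = 5.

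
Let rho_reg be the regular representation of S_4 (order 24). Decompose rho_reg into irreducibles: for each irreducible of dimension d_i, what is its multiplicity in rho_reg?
Each irreducible V_i of dimension d_i appears with multiplicity d_i, i.e. rho_reg = (direct sum over all irreducibles V_i) d_i V_i. The irreducible dimensions for S_4 are 1, 1, 2, 3, 3: 2 irreducibles of dimension 1, each with multiplicity 1; 1 irreducible of dimension 2, with multiplicity 2; 2 irreducibles of dimension 3, each with multiplicity 3. Total dimension 2*1*1 + 1*2*2 + 2*3*3 = 24 = |G|.

Argument: General theorem: in the regular representation of a finite group G, each irreducible appears with multiplicity equal to its dimension. Check: dim(rho_reg) = sum d_i^2 = 1 + 1 + 4 + 9 + 9 = 24 = |G|.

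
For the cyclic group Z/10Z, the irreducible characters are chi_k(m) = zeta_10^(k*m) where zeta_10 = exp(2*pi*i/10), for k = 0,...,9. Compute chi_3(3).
chi_3(3) = zeta_10^9 = exp(-I*pi/5)

Reasoning: chi_3(3) = zeta_10^(3*3) = zeta_10^9. Since zeta_10^10 = 1, this equals zeta_10^9 = exp(2*pi*i*9/10) = exp(-I*pi/5).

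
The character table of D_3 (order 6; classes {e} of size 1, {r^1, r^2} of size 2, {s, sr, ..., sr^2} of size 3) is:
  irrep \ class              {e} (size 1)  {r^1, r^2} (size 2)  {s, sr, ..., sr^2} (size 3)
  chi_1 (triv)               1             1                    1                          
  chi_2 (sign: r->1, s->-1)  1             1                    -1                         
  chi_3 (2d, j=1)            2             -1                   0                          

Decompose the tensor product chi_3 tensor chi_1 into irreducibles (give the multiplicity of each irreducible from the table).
chi_3 tensor chi_1 = chi_3 (all other irreducibles have multiplicity 0).

Working: The character of a tensor product is the pointwise product (chi_3 * chi_1)(C) = chi_3(C) * chi_1(C):
  {e}: (2)*(1), {r^1, r^2}: (-1)*(1), {s, sr, ..., sr^2}: (0)*(1)
so (chi_3 * chi_1) takes values
  {e} -> 2, {r^1, r^2} -> -1, {s, sr, ..., sr^2} -> 0.
Now take the inner product of this character with each irreducible chi from the table, <chi_3*chi_1, chi> = (1/6) sum_C |C| (chi_3*chi_1)(C) conj(chi(C)):
  <chi_3*chi_1, chi_1> = (1/6)[1*(2)*conj(1) + 2*(-1)*conj(1) + 3*(0)*conj(1)]
      = (1/6)[(2) + (-2) + (0)] = 0/6 = 0
  <chi_3*chi_1, chi_2> = (1/6)[1*(2)*conj(1) + 2*(-1)*conj(1) + 3*(0)*conj(-1)]
      = (1/6)[(2) + (-2) + (0)] = 0/6 = 0
  <chi_3*chi_1, chi_3> = (1/6)[1*(2)*conj(2) + 2*(-1)*conj(-1) + 3*(0)*conj(0)]
      = (1/6)[(4) + (2) + (0)] = 6/6 = 1
Hence the multiplicities are chi_3: 1. Dimension check: dim(chi_3)*dim(chi_1) = 2*1 = 2 and sum (mult * dim) = 1*2 = 2.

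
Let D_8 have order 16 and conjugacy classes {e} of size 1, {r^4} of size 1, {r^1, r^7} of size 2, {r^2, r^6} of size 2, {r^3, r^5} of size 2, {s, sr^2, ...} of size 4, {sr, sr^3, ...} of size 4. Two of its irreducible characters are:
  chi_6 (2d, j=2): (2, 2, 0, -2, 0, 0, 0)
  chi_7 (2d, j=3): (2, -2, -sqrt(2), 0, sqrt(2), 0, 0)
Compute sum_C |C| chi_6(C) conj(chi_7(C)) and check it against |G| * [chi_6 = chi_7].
Sum = 0; so <chi_6, chi_7> = 0 (distinct irreducibles are orthogonal).

Working: Compute term by term over conjugacy classes (|C| * chi_6(C) * conj(chi_7(C))):
  1*(2)*conj(2) + 1*(2)*conj(-2) + 2*(0)*conj(-sqrt(2)) + 2*(-2)*conj(0) + 2*(0)*conj(sqrt(2)) + 4*(0)*conj(0) + 4*(0)*conj(0)
  = (4) + (-4) + (0) + (0) + (0) + (0) + (0)
  = 0.
Dividing by |G| = 16 gives 0/16 = 0, matching the row-orthogonality relation <chi_6, chi_7> = [chi_6 = chi_7].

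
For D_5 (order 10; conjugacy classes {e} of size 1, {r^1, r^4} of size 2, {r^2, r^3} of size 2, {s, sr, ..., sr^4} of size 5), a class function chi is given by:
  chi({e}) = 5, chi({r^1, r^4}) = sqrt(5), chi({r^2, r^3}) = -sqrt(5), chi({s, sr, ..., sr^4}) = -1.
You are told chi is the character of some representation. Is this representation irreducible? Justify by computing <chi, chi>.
Not irreducible (reducible): <chi, chi> = 5 > 1.

Solution. <chi, chi> = (1/|G|) sum_C |C| * |chi(C)|^2 = (1/10)[1*|5|^2 + 2*|sqrt(5)|^2 + 2*|-sqrt(5)|^2 + 5*|-1|^2]
  = (1/10)[(25) + (10) + (10) + (5)] = 50/10 = 5.
A character is irreducible iff <chi, chi> = 1, so this representation is reducible.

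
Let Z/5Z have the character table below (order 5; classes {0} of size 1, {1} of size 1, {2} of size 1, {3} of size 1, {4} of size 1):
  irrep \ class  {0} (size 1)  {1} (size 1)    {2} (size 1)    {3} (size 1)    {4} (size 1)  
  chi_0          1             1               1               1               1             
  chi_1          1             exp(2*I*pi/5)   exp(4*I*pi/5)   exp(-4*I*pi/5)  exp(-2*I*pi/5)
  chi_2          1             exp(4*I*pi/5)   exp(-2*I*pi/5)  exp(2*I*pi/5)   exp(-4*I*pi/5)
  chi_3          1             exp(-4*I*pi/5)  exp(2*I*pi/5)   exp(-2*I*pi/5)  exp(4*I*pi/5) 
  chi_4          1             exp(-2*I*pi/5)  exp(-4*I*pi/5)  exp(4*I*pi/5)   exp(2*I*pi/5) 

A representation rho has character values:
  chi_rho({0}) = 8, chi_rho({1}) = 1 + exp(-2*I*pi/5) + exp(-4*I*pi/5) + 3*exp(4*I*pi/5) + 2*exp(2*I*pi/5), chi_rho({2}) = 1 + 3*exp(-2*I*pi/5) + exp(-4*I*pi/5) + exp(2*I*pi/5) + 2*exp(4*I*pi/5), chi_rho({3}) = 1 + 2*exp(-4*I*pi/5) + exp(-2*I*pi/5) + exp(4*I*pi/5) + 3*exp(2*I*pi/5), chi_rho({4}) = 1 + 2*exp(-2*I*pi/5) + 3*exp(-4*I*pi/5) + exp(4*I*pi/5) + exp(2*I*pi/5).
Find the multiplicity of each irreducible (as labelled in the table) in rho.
Multiplicities: chi_0: 1, chi_1: 2, chi_2: 3, chi_3: 1, chi_4: 1.

Why: Use <chi_rho, chi> = (1/|G|) sum_C |C| * chi_rho(C) * conj(chi(C)) with |G| = 5 for each irreducible chi in the table:
  <chi_rho, chi_0> = (1/5)[1*(8)*conj(1) + 1*(1 + exp(-2*I*pi/5) + exp(-4*I*pi/5) + 3*exp(4*I*pi/5) + 2*exp(2*I*pi/5))*conj(1) + 1*(1 + 3*exp(-2*I*pi/5) + exp(-4*I*pi/5) + exp(2*I*pi/5) + 2*exp(4*I*pi/5))*conj(1) + 1*(1 + 2*exp(-4*I*pi/5) + exp(-2*I*pi/5) + exp(4*I*pi/5) + 3*exp(2*I*pi/5))*conj(1) + 1*(1 + 2*exp(-2*I*pi/5) + 3*exp(-4*I*pi/5) + exp(4*I*pi/5) + exp(2*I*pi/5))*conj(1)]
      = (1/5)[(8) + (1 + exp(-2*I*pi/5) + exp(-4*I*pi/5) + 3*exp(4*I*pi/5) + 2*exp(2*I*pi/5)) + (1 + 3*exp(-2*I*pi/5) + exp(-4*I*pi/5) + exp(2*I*pi/5) + 2*exp(4*I*pi/5)) + (1 + 2*exp(-4*I*pi/5) + exp(-2*I*pi/5) + exp(4*I*pi/5) + 3*exp(2*I*pi/5)) + (1 + 2*exp(-2*I*pi/5) + 3*exp(-4*I*pi/5) + exp(4*I*pi/5) + exp(2*I*pi/5))] = 5/5 = 1
  <chi_rho, chi_1> = (1/5)[1*(8)*conj(1) + 1*(1 + exp(-2*I*pi/5) + exp(-4*I*pi/5) + 3*exp(4*I*pi/5) + 2*exp(2*I*pi/5))*conj(exp(2*I*pi/5)) + 1*(1 + 3*exp(-2*I*pi/5) + exp(-4*I*pi/5) + exp(2*I*pi/5) + 2*exp(4*I*pi/5))*conj(exp(4*I*pi/5)) + 1*(1 + 2*exp(-4*I*pi/5) + exp(-2*I*pi/5) + exp(4*I*pi/5) + 3*exp(2*I*pi/5))*conj(exp(-4*I*pi/5)) + 1*(1 + 2*exp(-2*I*pi/5) + 3*exp(-4*I*pi/5) + exp(4*I*pi/5) + exp(2*I*pi/5))*conj(exp(-2*I*pi/5))]
      = (1/5)[(8) + (2 + exp(-2*I*pi/5) + exp(-4*I*pi/5) + exp(4*I*pi/5) + 3*exp(2*I*pi/5)) + (2 + exp(-2*I*pi/5) + exp(-4*I*pi/5) + exp(2*I*pi/5) + 3*exp(4*I*pi/5)) + (2 + 3*exp(-4*I*pi/5) + exp(-2*I*pi/5) + exp(4*I*pi/5) + exp(2*I*pi/5)) + (2 + 3*exp(-2*I*pi/5) + exp(-4*I*pi/5) + exp(4*I*pi/5) + exp(2*I*pi/5))] = 10/5 = 2
  <chi_rho, chi_2> = (1/5)[1*(8)*conj(1) + 1*(1 + exp(-2*I*pi/5) + exp(-4*I*pi/5) + 3*exp(4*I*pi/5) + 2*exp(2*I*pi/5))*conj(exp(4*I*pi/5)) + 1*(1 + 3*exp(-2*I*pi/5) + exp(-4*I*pi/5) + exp(2*I*pi/5) + 2*exp(4*I*pi/5))*conj(exp(-2*I*pi/5)) + 1*(1 + 2*exp(-4*I*pi/5) + exp(-2*I*pi/5) + exp(4*I*pi/5) + 3*exp(2*I*pi/5))*conj(exp(2*I*pi/5)) + 1*(1 + 2*exp(-2*I*pi/5) + 3*exp(-4*I*pi/5) + exp(4*I*pi/5) + exp(2*I*pi/5))*conj(exp(-4*I*pi/5))]
      = (1/5)[(8) + (3 + 2*exp(-2*I*pi/5) + exp(-4*I*pi/5) + exp(4*I*pi/5) + exp(2*I*pi/5)) + (3 + 2*exp(-4*I*pi/5) + exp(-2*I*pi/5) + exp(4*I*pi/5) + exp(2*I*pi/5)) + (3 + exp(-2*I*pi/5) + exp(-4*I*pi/5) + exp(2*I*pi/5) + 2*exp(4*I*pi/5)) + (3 + exp(-2*I*pi/5) + exp(-4*I*pi/5) + exp(4*I*pi/5) + 2*exp(2*I*pi/5))] = 15/5 = 3
  <chi_rho, chi_3> = (1/5)[1*(8)*conj(1) + 1*(1 + exp(-2*I*pi/5) + exp(-4*I*pi/5) + 3*exp(4*I*pi/5) + 2*exp(2*I*pi/5))*conj(exp(-4*I*pi/5)) + 1*(1 + 3*exp(-2*I*pi/5) + exp(-4*I*pi/5) + exp(2*I*pi/5) + 2*exp(4*I*pi/5))*conj(exp(2*I*pi/5)) + 1*(1 + 2*exp(-4*I*pi/5) + exp(-2*I*pi/5) + exp(4*I*pi/5) + 3*exp(2*I*pi/5))*conj(exp(-2*I*pi/5)) + 1*(1 + 2*exp(-2*I*pi/5) + 3*exp(-4*I*pi/5) + exp(4*I*pi/5) + exp(2*I*pi/5))*conj(exp(4*I*pi/5))]
      = (1/5)[(8) + (1 + 3*exp(-2*I*pi/5) + 2*exp(-4*I*pi/5) + exp(4*I*pi/5) + exp(2*I*pi/5)) + (1 + 3*exp(-4*I*pi/5) + exp(-2*I*pi/5) + exp(4*I*pi/5) + 2*exp(2*I*pi/5)) + (1 + 2*exp(-2*I*pi/5) + exp(-4*I*pi/5) + exp(2*I*pi/5) + 3*exp(4*I*pi/5)) + (1 + exp(-2*I*pi/5) + exp(-4*I*pi/5) + 2*exp(4*I*pi/5) + 3*exp(2*I*pi/5))] = 5/5 = 1
  <chi_rho, chi_4> = (1/5)[1*(8)*conj(1) + 1*(1 + exp(-2*I*pi/5) + exp(-4*I*pi/5) + 3*exp(4*I*pi/5) + 2*exp(2*I*pi/5))*conj(exp(-2*I*pi/5)) + 1*(1 + 3*exp(-2*I*pi/5) + exp(-4*I*pi/5) + exp(2*I*pi/5) + 2*exp(4*I*pi/5))*conj(exp(-4*I*pi/5)) + 1*(1 + 2*exp(-4*I*pi/5) + exp(-2*I*pi/5) + exp(4*I*pi/5) + 3*exp(2*I*pi/5))*conj(exp(4*I*pi/5)) + 1*(1 + 2*exp(-2*I*pi/5) + 3*exp(-4*I*pi/5) + exp(4*I*pi/5) + exp(2*I*pi/5))*conj(exp(2*I*pi/5))]
      = (1/5)[(8) + (1 + 3*exp(-4*I*pi/5) + exp(-2*I*pi/5) + exp(2*I*pi/5) + 2*exp(4*I*pi/5)) + (1 + 2*exp(-2*I*pi/5) + exp(-4*I*pi/5) + exp(4*I*pi/5) + 3*exp(2*I*pi/5)) + (1 + 3*exp(-2*I*pi/5) + exp(-4*I*pi/5) + exp(4*I*pi/5) + 2*exp(2*I*pi/5)) + (1 + 2*exp(-4*I*pi/5) + exp(-2*I*pi/5) + exp(2*I*pi/5) + 3*exp(4*I*pi/5))] = 5/5 = 1
(Exp terms are combined using exp(i*s)*conj(exp(i*t)) = exp(i*(s-t)), and sums of them are collapsed using the identity that for every m > 1 the m distinct m-th roots of unity sum to 0, e.g. 1 + exp(2*I*pi/3) + exp(-2*I*pi/3) = 0.)
Dimension check: dim(rho) = sum (mult * dim) = 1*1 + 2*1 + 3*1 + 1*1 + 1*1 = 8 = chi_rho(e) = 8.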